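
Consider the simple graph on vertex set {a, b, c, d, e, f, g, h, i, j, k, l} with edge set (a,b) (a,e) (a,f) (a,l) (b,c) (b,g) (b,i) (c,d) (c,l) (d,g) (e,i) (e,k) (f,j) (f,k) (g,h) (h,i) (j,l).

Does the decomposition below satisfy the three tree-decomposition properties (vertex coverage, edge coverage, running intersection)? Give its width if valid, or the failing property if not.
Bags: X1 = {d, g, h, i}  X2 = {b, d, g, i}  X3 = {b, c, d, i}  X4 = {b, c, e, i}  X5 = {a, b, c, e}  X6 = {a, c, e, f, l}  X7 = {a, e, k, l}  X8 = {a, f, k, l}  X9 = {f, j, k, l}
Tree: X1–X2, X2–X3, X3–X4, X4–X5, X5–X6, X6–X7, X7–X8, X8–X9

No — bags containing vertex f are not connected in the tree.

A tree decomposition must satisfy three properties: every vertex lies in some bag; for every edge, both endpoints lie together in some bag; and for every vertex, the bags containing it form a connected subtree. Here bags containing vertex f are not connected in the tree, so the decomposition is invalid.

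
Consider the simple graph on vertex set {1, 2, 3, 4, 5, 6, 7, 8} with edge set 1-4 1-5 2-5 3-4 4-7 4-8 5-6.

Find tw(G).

1

A width-1 tree decomposition is:
Bags: B1 = {1, 4}  B2 = {1, 5}  B3 = {4, 7}  B4 = {2, 5}  B5 = {5, 6}  B6 = {3, 4}  B7 = {4, 8}
Tree: B1–B2, B1–B3, B2–B4, B2–B5, B1–B6, B3–B7
Each bag holds 2 vertices, so the decomposition has width 1, which upper-bounds the treewidth. G has an edge, so its treewidth is at least 1. The upper and lower bounds meet at 1, so that is the treewidth.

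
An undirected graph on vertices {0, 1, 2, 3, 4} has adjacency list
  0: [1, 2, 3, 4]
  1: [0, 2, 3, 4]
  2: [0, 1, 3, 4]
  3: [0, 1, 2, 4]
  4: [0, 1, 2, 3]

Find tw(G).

A width-4 tree decomposition is:
Bags: B1 = {0, 1, 2, 3, 4}
Tree: (single bag)
A single bag containing all 5 vertices is trivially a valid decomposition of width 4. For the lower bound, the 5 vertices {0, 1, 2, 3, 4} are pairwise adjacent, and any tree decomposition puts a clique entirely inside one bag — forcing width ≥ 4. Therefore the treewidth is 4.

4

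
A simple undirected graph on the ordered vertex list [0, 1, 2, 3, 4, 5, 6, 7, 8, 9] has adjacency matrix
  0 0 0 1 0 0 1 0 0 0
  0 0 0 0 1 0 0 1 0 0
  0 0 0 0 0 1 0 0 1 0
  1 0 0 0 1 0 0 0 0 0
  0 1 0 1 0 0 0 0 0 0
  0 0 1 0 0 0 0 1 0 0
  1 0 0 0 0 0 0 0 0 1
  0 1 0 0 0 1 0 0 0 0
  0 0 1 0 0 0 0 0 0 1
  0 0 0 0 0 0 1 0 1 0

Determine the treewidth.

2

A width-2 tree decomposition is:
Bags: B1 = {6, 8, 9}  B2 = {2, 6, 8}  B3 = {2, 5, 6}  B4 = {5, 6, 7}  B5 = {1, 6, 7}  B6 = {1, 4, 6}  B7 = {3, 4, 6}  B8 = {0, 3, 6}
Tree: B1–B2, B2–B3, B3–B4, B4–B5, B5–B6, B6–B7, B7–B8
Every bag has size at most 3, so the width is 3 − 1 = 2 and tw(G) ≤ 2. The edges 6–9–8–2–5–7–1–4–3–0–6 form a cycle, so G is not a tree and its treewidth is at least 2. Therefore the treewidth is 2.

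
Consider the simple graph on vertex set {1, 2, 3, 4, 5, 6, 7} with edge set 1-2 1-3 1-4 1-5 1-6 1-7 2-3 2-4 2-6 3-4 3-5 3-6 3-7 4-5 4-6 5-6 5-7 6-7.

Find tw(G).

4

A width-4 tree decomposition is:
Bags: B1 = {1, 3, 5, 6, 7}  B2 = {1, 3, 4, 5, 6}  B3 = {1, 2, 3, 4, 6}
Tree: B1–B2, B2–B3
Each bag holds 5 vertices, so the decomposition has width 4, which upper-bounds the treewidth. For the lower bound, the 5 vertices {1, 2, 3, 4, 6} are pairwise adjacent, and any tree decomposition puts a clique entirely inside one bag — forcing width ≥ 4. Hence tw(G) = 4 exactly.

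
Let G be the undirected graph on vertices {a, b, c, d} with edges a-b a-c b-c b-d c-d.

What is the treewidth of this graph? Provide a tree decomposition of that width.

Every bag has size at most 3, so the width is 3 − 1 = 2 and tw(G) ≤ 2. For the lower bound, the 3 vertices {b, c, d} are pairwise adjacent, and any tree decomposition puts a clique entirely inside one bag — forcing width ≥ 2. The upper and lower bounds meet at 2, so that is the treewidth.

Treewidth 2.
One optimal decomposition is:
Bags: B1 = {b, c, d}  B2 = {a, b, c}
Tree: B1–B2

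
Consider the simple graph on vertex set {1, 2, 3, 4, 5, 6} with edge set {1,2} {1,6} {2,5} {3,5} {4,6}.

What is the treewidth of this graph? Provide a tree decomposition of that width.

Treewidth 1.
One such decomposition:
Bags: B1 = {4, 6}  B2 = {1, 6}  B3 = {1, 2}  B4 = {2, 5}  B5 = {3, 5}
Tree: B1–B2, B2–B3, B3–B4, B4–B5

Each bag holds 2 vertices, so the decomposition has width 1, which upper-bounds the treewidth. Any graph with an edge has treewidth ≥ 1, and G has the edge 4–6. Combining the bounds, tw(G) = 1.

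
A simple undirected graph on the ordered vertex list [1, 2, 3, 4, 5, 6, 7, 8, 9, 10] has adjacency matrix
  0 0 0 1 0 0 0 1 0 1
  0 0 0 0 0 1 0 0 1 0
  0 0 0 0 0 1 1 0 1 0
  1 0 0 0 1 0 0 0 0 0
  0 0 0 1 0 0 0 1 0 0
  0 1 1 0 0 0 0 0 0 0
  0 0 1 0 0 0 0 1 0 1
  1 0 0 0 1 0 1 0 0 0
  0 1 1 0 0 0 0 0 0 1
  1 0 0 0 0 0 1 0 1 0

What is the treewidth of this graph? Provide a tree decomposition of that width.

Treewidth 2.
Bags: B1 = {2, 6, 9}  B2 = {3, 6, 9}  B3 = {3, 9, 10}  B4 = {3, 7, 10}  B5 = {1, 7, 10}  B6 = {1, 7, 8}  B7 = {1, 4, 8}  B8 = {4, 5, 8}
Tree: B1–B2, B2–B3, B3–B4, B4–B5, B5–B6, B6–B7, B7–B8

Each bag holds 3 vertices, so the decomposition has width 2, which upper-bounds the treewidth. Since 2–6–3–9–2 is a cycle in G, G is not acyclic. Forests are exactly the graphs of treewidth ≤ 1, so tw(G) ≥ 2. The upper and lower bounds meet at 2, so that is the treewidth.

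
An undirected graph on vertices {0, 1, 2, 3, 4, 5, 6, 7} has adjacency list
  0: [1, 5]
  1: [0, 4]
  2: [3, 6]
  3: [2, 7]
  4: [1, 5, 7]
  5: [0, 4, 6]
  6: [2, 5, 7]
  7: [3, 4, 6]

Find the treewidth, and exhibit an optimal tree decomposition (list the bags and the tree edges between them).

The largest bag has 3 vertices, giving width 2; this decomposition certifies tw(G) ≤ 2. The edges 1–0–5–4–1 form a cycle, so G is not a tree and its treewidth is at least 2. The upper and lower bounds meet at 2, so that is the treewidth.

Treewidth 2.
Bags: B1 = {0, 1, 4}  B2 = {0, 4, 5}  B3 = {4, 5, 7}  B4 = {5, 6, 7}  B5 = {3, 6, 7}  B6 = {2, 3, 6}
Tree: B1–B2, B2–B3, B3–B4, B4–B5, B5–B6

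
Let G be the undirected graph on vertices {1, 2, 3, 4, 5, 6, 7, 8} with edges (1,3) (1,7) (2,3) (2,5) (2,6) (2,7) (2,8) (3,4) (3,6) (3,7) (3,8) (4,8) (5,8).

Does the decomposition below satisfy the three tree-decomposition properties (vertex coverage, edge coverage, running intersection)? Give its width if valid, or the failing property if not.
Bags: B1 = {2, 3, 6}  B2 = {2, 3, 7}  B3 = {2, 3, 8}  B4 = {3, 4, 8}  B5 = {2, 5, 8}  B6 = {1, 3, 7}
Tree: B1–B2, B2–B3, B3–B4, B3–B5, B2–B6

Checking the three conditions: (i) the bags cover all of {1, 2, 3, 4, 5, 6, 7, 8}; (ii) for each edge, some bag contains both endpoints; (iii) the bags containing any fixed vertex form a subtree. All hold, so the decomposition is valid with width 3 − 1 = 2.

Yes; width 2.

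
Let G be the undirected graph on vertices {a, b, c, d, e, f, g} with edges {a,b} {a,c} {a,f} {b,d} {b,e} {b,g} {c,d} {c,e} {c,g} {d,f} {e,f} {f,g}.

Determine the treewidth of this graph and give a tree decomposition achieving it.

The largest bag has 4 vertices, giving width 3; this decomposition certifies tw(G) ≤ 3. For the lower bound: the 4 vertex sets {b,e}, {d,f}, {c}, {a} are disjoint, each induces a connected subgraph, and every pair is joined by at least one edge of G. Contracting each set to a single vertex therefore yields K_{4} as a minor, and since treewidth is minor-monotone, tw(G) ≥ tw(K_{4}) = 3. The upper and lower bounds meet at 3, so that is the treewidth.

Treewidth 3.
One optimal decomposition is:
Bags: B1 = {b, c, e, f}  B2 = {b, c, d, f}  B3 = {a, b, c, f}  B4 = {b, c, f, g}
Tree: B1–B2, B2–B3, B3–B4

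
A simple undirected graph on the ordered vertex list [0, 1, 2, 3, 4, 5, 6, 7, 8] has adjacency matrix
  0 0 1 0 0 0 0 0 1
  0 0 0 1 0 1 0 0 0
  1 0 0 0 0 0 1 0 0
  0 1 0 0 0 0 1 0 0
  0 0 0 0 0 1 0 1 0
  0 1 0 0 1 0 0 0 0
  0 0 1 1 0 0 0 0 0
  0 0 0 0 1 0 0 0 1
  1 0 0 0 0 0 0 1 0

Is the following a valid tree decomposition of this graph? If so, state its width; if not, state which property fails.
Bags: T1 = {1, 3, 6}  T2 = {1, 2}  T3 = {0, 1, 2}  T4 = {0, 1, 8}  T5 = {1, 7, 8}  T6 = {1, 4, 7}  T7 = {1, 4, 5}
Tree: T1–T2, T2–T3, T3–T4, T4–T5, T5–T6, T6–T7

No — edge (6,2) lies in no bag.

A tree decomposition must satisfy three properties: every vertex lies in some bag; for every edge, both endpoints lie together in some bag; and for every vertex, the bags containing it form a connected subtree. Here edge (6,2) lies in no bag, so the decomposition is invalid.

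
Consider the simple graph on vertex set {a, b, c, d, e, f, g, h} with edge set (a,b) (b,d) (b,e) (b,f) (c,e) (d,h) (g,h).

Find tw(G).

1

A width-1 tree decomposition is:
Bags: B1 = {b, d}  B2 = {d, h}  B3 = {a, b}  B4 = {b, e}  B5 = {g, h}  B6 = {b, f}  B7 = {c, e}
Tree: B1–B2, B1–B3, B1–B4, B2–B5, B4–B6, B4–B7
The largest bag has 2 vertices, giving width 1; this decomposition certifies tw(G) ≤ 1. Any graph with an edge has treewidth ≥ 1, and G has the edge b–d. Hence tw(G) = 1 exactly.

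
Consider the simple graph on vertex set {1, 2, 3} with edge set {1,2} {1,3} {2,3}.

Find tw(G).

2

A width-2 tree decomposition is:
Bags: B1 = {1, 2, 3}
Tree: (single bag)
With just one bag of size 3, the width is 3 − 1 = 2, so tw(G) ≤ 2. For the lower bound, the 3 vertices {1, 2, 3} are pairwise adjacent, and any tree decomposition puts a clique entirely inside one bag — forcing width ≥ 2. Hence tw(G) = 2 exactly.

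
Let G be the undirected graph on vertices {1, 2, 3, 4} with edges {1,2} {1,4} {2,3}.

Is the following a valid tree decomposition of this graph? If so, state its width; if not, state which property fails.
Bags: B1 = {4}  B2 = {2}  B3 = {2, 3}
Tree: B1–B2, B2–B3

A tree decomposition must satisfy three properties: every vertex lies in some bag; for every edge, both endpoints lie together in some bag; and for every vertex, the bags containing it form a connected subtree. Here vertex 1 appears in no bag, so the decomposition is invalid.

No — vertex 1 appears in no bag.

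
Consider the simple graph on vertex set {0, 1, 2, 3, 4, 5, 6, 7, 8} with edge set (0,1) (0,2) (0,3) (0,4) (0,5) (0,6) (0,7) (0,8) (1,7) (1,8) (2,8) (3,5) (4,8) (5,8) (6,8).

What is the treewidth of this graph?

2

A width-2 tree decomposition is:
Bags: B1 = {0, 4, 8}  B2 = {0, 5, 8}  B3 = {0, 1, 8}  B4 = {0, 3, 5}  B5 = {0, 1, 7}  B6 = {0, 6, 8}  B7 = {0, 2, 8}
Tree: B1–B2, B2–B3, B2–B4, B3–B5, B2–B6, B3–B7
Every bag has size at most 3, so the width is 3 − 1 = 2 and tw(G) ≤ 2. Conversely, {0, 1, 8} is a clique of size 3, and the vertices of any clique must share a bag in every tree decomposition; so some bag has ≥ 3 vertices and tw(G) ≥ 2. Combining the bounds, tw(G) = 2.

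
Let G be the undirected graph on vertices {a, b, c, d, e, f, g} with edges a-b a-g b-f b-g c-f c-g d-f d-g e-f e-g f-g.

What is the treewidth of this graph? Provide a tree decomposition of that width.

Every bag has size at most 3, so the width is 3 − 1 = 2 and tw(G) ≤ 2. For the lower bound, the 3 vertices {a, b, g} are pairwise adjacent, and any tree decomposition puts a clique entirely inside one bag — forcing width ≥ 2. Combining the bounds, tw(G) = 2.

Treewidth 2.
One optimal decomposition is:
Bags: B1 = {a, b, g}  B2 = {b, f, g}  B3 = {d, f, g}  B4 = {c, f, g}  B5 = {e, f, g}
Tree: B1–B2, B2–B3, B2–B4, B3–B5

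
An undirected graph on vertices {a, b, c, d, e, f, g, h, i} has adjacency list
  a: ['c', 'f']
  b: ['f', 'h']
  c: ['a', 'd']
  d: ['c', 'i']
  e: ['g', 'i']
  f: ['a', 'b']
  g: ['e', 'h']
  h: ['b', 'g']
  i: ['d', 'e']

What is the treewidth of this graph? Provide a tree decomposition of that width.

Each bag holds 3 vertices, so the decomposition has width 2, which upper-bounds the treewidth. Since d–i–e–g–h–b–f–a–c–d is a cycle in G, G is not acyclic. Forests are exactly the graphs of treewidth ≤ 1, so tw(G) ≥ 2. Therefore the treewidth is 2.

Treewidth 2.
One optimal decomposition is:
Bags: B1 = {d, e, i}  B2 = {d, e, g}  B3 = {d, g, h}  B4 = {b, d, h}  B5 = {b, d, f}  B6 = {a, d, f}  B7 = {a, c, d}
Tree: B1–B2, B2–B3, B3–B4, B4–B5, B5–B6, B6–B7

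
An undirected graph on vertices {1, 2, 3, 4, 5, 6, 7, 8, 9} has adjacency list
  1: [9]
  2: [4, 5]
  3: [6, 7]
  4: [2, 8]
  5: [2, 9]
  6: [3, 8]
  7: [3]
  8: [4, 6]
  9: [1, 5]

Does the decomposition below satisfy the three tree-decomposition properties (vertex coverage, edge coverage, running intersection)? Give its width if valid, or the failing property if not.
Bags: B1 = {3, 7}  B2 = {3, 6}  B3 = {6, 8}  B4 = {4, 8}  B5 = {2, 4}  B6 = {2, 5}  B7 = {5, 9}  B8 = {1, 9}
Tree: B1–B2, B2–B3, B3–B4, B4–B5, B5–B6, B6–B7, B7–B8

Yes; width 1.

Every vertex of G appears in some bag (union = {1, 2, 3, 4, 5, 6, 7, 8, 9}); every edge is covered by a bag; and for each vertex v the set of bags containing v is connected in the bag tree. The decomposition is therefore valid. The largest bag has 2 vertices, so the width is 1.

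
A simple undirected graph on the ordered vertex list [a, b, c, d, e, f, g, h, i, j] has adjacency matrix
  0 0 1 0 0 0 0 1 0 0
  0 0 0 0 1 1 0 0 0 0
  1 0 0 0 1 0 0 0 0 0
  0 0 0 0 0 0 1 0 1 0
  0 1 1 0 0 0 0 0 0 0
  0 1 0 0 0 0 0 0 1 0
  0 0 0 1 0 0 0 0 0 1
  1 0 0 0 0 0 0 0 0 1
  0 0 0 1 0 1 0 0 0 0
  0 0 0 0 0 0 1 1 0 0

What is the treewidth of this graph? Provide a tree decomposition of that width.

Each bag holds 3 vertices, so the decomposition has width 2, which upper-bounds the treewidth. For the lower bound, G contains the cycle b–e–c–a–h–j–g–d–i–f–b, so G is not a forest; only forests have treewidth ≤ 1, hence tw(G) ≥ 2. Hence tw(G) = 2 exactly.

Treewidth 2.
One optimal decomposition is:
Bags: B1 = {b, c, e}  B2 = {a, b, c}  B3 = {a, b, h}  B4 = {b, h, j}  B5 = {b, g, j}  B6 = {b, d, g}  B7 = {b, d, i}  B8 = {b, f, i}
Tree: B1–B2, B2–B3, B3–B4, B4–B5, B5–B6, B6–B7, B7–B8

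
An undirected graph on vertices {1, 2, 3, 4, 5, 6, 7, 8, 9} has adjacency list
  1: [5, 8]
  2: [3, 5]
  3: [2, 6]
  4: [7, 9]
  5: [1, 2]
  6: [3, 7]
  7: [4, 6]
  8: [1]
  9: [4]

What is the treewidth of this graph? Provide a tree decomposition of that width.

The largest bag has 2 vertices, giving width 1; this decomposition certifies tw(G) ≤ 1. Since G has at least one edge (e.g. 9–4), it is not an edgeless graph, so tw(G) ≥ 1. Combining the bounds, tw(G) = 1.

Treewidth 1.
Bags: B1 = {4, 9}  B2 = {4, 7}  B3 = {6, 7}  B4 = {3, 6}  B5 = {2, 3}  B6 = {2, 5}  B7 = {1, 5}  B8 = {1, 8}
Tree: B1–B2, B2–B3, B3–B4, B4–B5, B5–B6, B6–B7, B7–B8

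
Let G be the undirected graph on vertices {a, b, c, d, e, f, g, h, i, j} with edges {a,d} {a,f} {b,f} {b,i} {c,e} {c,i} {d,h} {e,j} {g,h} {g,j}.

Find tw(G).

A width-2 tree decomposition is:
Bags: B1 = {e, g, j}  B2 = {e, g, h}  B3 = {d, e, h}  B4 = {a, d, e}  B5 = {a, e, f}  B6 = {b, e, f}  B7 = {b, e, i}  B8 = {c, e, i}
Tree: B1–B2, B2–B3, B3–B4, B4–B5, B5–B6, B6–B7, B7–B8
The largest bag has 3 vertices, giving width 2; this decomposition certifies tw(G) ≤ 2. Since e–j–g–h–d–a–f–b–i–c–e is a cycle in G, G is not acyclic. Forests are exactly the graphs of treewidth ≤ 1, so tw(G) ≥ 2. Therefore the treewidth is 2.

2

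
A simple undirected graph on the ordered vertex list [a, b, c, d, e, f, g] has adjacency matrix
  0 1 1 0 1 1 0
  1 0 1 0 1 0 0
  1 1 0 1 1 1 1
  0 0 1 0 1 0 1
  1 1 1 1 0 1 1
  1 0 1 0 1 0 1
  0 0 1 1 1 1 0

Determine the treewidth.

3

A width-3 tree decomposition is:
Bags: B1 = {c, e, f, g}  B2 = {c, d, e, g}  B3 = {a, c, e, f}  B4 = {a, b, c, e}
Tree: B1–B2, B1–B3, B3–B4
The largest bag has 4 vertices, giving width 3; this decomposition certifies tw(G) ≤ 3. For the lower bound, the 4 vertices {c, d, e, g} are pairwise adjacent, and any tree decomposition puts a clique entirely inside one bag — forcing width ≥ 3. Combining the bounds, tw(G) = 3.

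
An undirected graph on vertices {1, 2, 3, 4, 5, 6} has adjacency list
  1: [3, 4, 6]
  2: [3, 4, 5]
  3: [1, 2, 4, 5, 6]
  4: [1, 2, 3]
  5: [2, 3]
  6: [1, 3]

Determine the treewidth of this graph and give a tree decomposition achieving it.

Treewidth 2.
One such decomposition:
Bags: B1 = {1, 3, 4}  B2 = {2, 3, 4}  B3 = {1, 3, 6}  B4 = {2, 3, 5}
Tree: B1–B2, B1–B3, B2–B4

The largest bag has 3 vertices, giving width 2; this decomposition certifies tw(G) ≤ 2. On the other hand G contains the 3-clique {1, 3, 4}. A clique must lie in a single bag of any decomposition, so no decomposition can have width below 2. Therefore the treewidth is 2.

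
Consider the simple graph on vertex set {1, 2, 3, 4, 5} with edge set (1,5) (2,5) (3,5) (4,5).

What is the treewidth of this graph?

A width-1 tree decomposition is:
Bags: B1 = {2, 5}  B2 = {4, 5}  B3 = {3, 5}  B4 = {1, 5}
Tree: B1–B2, B1–B3, B1–B4
Every bag has size at most 2, so the width is 2 − 1 = 1 and tw(G) ≤ 1. Any graph with an edge has treewidth ≥ 1, and G has the edge 5–2. The upper and lower bounds meet at 1, so that is the treewidth.

1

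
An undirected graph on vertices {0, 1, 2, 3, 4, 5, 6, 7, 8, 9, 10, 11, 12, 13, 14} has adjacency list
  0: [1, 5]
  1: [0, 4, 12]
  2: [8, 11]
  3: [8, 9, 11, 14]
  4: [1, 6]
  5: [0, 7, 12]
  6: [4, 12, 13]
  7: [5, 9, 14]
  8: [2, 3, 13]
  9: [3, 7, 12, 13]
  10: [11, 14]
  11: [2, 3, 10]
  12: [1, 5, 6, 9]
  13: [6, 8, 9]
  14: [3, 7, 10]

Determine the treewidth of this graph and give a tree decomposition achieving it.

Treewidth 3.
Bags: B1 = {0, 1, 4, 6}  B2 = {0, 1, 6, 12}  B3 = {0, 5, 6, 12}  B4 = {5, 6, 12, 13}  B5 = {5, 9, 12, 13}  B6 = {5, 7, 9, 13}  B7 = {7, 8, 9, 13}  B8 = {3, 7, 8, 9}  B9 = {3, 7, 8, 14}  B10 = {2, 3, 8, 14}  B11 = {2, 3, 11, 14}  B12 = {2, 10, 11, 14}
Tree: B1–B2, B2–B3, B3–B4, B4–B5, B5–B6, B6–B7, B7–B8, B8–B9, B9–B10, B10–B11, B11–B12

Each bag holds 4 vertices, so the decomposition has width 3, which upper-bounds the treewidth. For the lower bound: the 4 vertex sets {0,1,4}, {6}, {12}, {5,7,9,13} are disjoint, each induces a connected subgraph, and every pair is joined by at least one edge of G. Contracting each set to a single vertex therefore yields K_{4} as a minor, and since treewidth is minor-monotone, tw(G) ≥ tw(K_{4}) = 3. Combining the bounds, tw(G) = 3.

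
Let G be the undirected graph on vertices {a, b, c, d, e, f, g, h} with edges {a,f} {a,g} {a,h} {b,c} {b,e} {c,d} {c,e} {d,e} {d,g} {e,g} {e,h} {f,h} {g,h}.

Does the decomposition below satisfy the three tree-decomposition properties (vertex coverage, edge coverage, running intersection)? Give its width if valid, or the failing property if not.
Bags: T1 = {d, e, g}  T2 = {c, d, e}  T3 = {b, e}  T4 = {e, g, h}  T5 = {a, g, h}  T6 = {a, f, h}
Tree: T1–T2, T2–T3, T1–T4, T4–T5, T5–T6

A tree decomposition must satisfy three properties: every vertex lies in some bag; for every edge, both endpoints lie together in some bag; and for every vertex, the bags containing it form a connected subtree. Here edge (c,b) lies in no bag, so the decomposition is invalid.

No — edge (c,b) lies in no bag.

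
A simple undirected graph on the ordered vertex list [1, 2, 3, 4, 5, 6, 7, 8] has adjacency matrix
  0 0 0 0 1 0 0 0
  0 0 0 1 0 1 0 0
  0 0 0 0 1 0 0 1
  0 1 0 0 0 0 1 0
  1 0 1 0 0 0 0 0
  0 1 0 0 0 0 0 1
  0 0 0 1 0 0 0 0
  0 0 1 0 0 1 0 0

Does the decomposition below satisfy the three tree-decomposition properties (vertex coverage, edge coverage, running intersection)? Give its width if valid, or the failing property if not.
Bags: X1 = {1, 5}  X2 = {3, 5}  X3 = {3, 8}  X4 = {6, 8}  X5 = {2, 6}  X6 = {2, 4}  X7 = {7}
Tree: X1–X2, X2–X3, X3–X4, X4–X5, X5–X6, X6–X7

No — edge (4,7) lies in no bag.

A tree decomposition must satisfy three properties: every vertex lies in some bag; for every edge, both endpoints lie together in some bag; and for every vertex, the bags containing it form a connected subtree. Here edge (4,7) lies in no bag, so the decomposition is invalid.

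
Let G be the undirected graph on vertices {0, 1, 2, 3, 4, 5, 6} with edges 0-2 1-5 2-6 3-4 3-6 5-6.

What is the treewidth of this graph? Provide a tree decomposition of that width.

Treewidth 1.
One optimal decomposition is:
Bags: B1 = {5, 6}  B2 = {2, 6}  B3 = {1, 5}  B4 = {3, 6}  B5 = {3, 4}  B6 = {0, 2}
Tree: B1–B2, B1–B3, B1–B4, B4–B5, B2–B6

Every bag has size at most 2, so the width is 2 − 1 = 1 and tw(G) ≤ 1. G has an edge, so its treewidth is at least 1. The upper and lower bounds meet at 1, so that is the treewidth.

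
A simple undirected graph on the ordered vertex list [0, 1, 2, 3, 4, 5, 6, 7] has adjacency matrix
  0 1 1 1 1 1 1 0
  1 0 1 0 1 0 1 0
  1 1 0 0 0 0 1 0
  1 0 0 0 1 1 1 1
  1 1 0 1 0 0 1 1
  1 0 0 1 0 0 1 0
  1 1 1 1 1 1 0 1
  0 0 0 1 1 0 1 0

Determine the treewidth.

A width-3 tree decomposition is:
Bags: B1 = {0, 3, 5, 6}  B2 = {0, 3, 4, 6}  B3 = {0, 1, 4, 6}  B4 = {0, 1, 2, 6}  B5 = {3, 4, 6, 7}
Tree: B1–B2, B2–B3, B3–B4, B2–B5
Each bag holds 4 vertices, so the decomposition has width 3, which upper-bounds the treewidth. On the other hand G contains the 4-clique {0, 1, 2, 6}. A clique must lie in a single bag of any decomposition, so no decomposition can have width below 3. Combining the bounds, tw(G) = 3.

3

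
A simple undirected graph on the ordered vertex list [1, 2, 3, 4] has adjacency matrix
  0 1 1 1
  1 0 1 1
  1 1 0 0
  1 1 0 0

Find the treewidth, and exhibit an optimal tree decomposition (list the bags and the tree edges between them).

The largest bag has 3 vertices, giving width 2; this decomposition certifies tw(G) ≤ 2. On the other hand G contains the 3-clique {1, 2, 3}. A clique must lie in a single bag of any decomposition, so no decomposition can have width below 2. Combining the bounds, tw(G) = 2.

Treewidth 2.
One such decomposition:
Bags: B1 = {1, 2, 3}  B2 = {1, 2, 4}
Tree: B1–B2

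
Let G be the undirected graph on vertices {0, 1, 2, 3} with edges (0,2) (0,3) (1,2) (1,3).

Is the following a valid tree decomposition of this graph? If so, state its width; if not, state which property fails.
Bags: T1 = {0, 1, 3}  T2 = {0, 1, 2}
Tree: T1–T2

Yes; width 2.

Every vertex of G appears in some bag (union = {0, 1, 2, 3}); every edge is covered by a bag; and for each vertex v the set of bags containing v is connected in the bag tree. The decomposition is therefore valid. The largest bag has 3 vertices, so the width is 2.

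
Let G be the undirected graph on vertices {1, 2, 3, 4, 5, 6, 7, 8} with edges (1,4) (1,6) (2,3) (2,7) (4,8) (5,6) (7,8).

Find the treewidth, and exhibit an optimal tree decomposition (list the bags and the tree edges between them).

Each bag holds 2 vertices, so the decomposition has width 1, which upper-bounds the treewidth. Since G has at least one edge (e.g. 5–6), it is not an edgeless graph, so tw(G) ≥ 1. The upper and lower bounds meet at 1, so that is the treewidth.

Treewidth 1.
One optimal decomposition is:
Bags: B1 = {5, 6}  B2 = {1, 6}  B3 = {1, 4}  B4 = {4, 8}  B5 = {7, 8}  B6 = {2, 7}  B7 = {2, 3}
Tree: B1–B2, B2–B3, B3–B4, B4–B5, B5–B6, B6–B7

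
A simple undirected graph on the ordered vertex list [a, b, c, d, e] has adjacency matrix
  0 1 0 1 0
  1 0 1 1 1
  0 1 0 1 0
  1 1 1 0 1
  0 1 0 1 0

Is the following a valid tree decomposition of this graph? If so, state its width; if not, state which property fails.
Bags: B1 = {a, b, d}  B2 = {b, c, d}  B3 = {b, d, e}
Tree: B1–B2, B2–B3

Yes; width 2.

Every vertex of G appears in some bag (union = {a, b, c, d, e}); every edge is covered by a bag; and for each vertex v the set of bags containing v is connected in the bag tree. The decomposition is therefore valid. The largest bag has 3 vertices, so the width is 2.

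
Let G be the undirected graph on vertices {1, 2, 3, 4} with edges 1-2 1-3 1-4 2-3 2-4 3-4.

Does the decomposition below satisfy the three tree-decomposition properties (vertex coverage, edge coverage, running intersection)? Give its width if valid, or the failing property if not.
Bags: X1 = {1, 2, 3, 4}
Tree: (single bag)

Every vertex of G appears in some bag (union = {1, 2, 3, 4}); every edge is covered by a bag; and for each vertex v the set of bags containing v is connected in the bag tree. The decomposition is therefore valid. The largest bag has 4 vertices, so the width is 3.

Yes; width 3.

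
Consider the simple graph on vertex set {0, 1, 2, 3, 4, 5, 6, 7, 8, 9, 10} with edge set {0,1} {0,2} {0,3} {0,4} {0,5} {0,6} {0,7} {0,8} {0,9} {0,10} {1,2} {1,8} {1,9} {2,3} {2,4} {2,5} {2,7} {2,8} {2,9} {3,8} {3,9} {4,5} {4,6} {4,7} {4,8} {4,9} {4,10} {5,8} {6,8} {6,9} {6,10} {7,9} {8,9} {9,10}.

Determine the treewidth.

4

A width-4 tree decomposition is:
Bags: B1 = {0, 2, 4, 5, 8}  B2 = {0, 2, 4, 8, 9}  B3 = {0, 1, 2, 8, 9}  B4 = {0, 2, 4, 7, 9}  B5 = {0, 2, 3, 8, 9}  B6 = {0, 4, 6, 8, 9}  B7 = {0, 4, 6, 9, 10}
Tree: B1–B2, B2–B3, B2–B4, B2–B5, B2–B6, B6–B7
Every bag has size at most 5, so the width is 5 − 1 = 4 and tw(G) ≤ 4. Conversely, {0, 1, 2, 8, 9} is a clique of size 5, and the vertices of any clique must share a bag in every tree decomposition; so some bag has ≥ 5 vertices and tw(G) ≥ 4. Therefore the treewidth is 4.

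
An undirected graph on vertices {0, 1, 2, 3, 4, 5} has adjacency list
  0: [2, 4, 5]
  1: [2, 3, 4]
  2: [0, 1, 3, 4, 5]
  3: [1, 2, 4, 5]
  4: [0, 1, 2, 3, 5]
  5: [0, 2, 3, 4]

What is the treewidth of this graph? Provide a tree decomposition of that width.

Treewidth 3.
One optimal decomposition is:
Bags: B1 = {2, 3, 4, 5}  B2 = {0, 2, 4, 5}  B3 = {1, 2, 3, 4}
Tree: B1–B2, B1–B3

Every bag has size at most 4, so the width is 4 − 1 = 3 and tw(G) ≤ 3. Conversely, {0, 2, 4, 5} is a clique of size 4, and the vertices of any clique must share a bag in every tree decomposition; so some bag has ≥ 4 vertices and tw(G) ≥ 3. Combining the bounds, tw(G) = 3.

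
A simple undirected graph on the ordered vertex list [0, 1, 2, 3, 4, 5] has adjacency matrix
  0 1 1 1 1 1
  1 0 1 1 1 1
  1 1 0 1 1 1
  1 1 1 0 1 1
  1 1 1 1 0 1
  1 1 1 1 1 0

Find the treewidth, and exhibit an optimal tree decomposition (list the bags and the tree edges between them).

With just one bag of size 6, the width is 6 − 1 = 5, so tw(G) ≤ 5. For the lower bound, the 6 vertices {0, 1, 2, 3, 4, 5} are pairwise adjacent, and any tree decomposition puts a clique entirely inside one bag — forcing width ≥ 5. The upper and lower bounds meet at 5, so that is the treewidth.

Treewidth 5.
One optimal decomposition is:
Bags: B1 = {0, 1, 2, 3, 4, 5}
Tree: (single bag)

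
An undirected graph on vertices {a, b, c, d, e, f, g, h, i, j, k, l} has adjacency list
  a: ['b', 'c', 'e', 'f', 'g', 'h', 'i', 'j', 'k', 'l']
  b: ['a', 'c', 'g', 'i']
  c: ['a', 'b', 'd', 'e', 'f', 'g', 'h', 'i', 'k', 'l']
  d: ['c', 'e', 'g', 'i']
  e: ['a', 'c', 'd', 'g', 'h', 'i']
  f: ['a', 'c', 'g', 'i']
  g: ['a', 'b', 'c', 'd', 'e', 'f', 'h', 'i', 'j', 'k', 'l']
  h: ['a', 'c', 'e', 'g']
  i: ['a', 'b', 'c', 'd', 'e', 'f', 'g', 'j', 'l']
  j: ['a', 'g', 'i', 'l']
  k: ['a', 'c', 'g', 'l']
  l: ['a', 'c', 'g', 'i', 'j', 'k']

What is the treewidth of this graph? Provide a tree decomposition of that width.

Each bag holds 5 vertices, so the decomposition has width 4, which upper-bounds the treewidth. On the other hand G contains the 5-clique {a, g, i, j, l}. A clique must lie in a single bag of any decomposition, so no decomposition can have width below 4. Hence tw(G) = 4 exactly.

Treewidth 4.
Bags: B1 = {c, d, e, g, i}  B2 = {a, c, e, g, i}  B3 = {a, c, f, g, i}  B4 = {a, c, g, i, l}  B5 = {a, g, i, j, l}  B6 = {a, c, g, k, l}  B7 = {a, b, c, g, i}  B8 = {a, c, e, g, h}
Tree: B1–B2, B2–B3, B2–B4, B4–B5, B4–B6, B2–B7, B2–B8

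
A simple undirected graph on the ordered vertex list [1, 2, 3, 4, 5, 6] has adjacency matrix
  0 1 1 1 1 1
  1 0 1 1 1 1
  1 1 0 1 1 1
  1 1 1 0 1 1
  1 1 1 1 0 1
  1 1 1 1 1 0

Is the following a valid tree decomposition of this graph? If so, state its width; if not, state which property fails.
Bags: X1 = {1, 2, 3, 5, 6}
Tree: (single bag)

A tree decomposition must satisfy three properties: every vertex lies in some bag; for every edge, both endpoints lie together in some bag; and for every vertex, the bags containing it form a connected subtree. Here vertex 4 appears in no bag, so the decomposition is invalid.

No — vertex 4 appears in no bag.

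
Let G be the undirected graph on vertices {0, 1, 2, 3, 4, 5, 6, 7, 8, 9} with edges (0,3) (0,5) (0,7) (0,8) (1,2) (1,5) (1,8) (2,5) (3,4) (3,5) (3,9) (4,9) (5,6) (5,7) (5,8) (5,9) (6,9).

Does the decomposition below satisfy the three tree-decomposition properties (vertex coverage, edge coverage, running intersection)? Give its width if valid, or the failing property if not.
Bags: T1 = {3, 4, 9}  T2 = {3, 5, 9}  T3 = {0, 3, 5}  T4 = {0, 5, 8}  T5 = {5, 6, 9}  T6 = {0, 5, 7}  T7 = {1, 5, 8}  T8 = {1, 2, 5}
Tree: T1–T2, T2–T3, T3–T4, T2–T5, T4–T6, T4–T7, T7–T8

Vertex coverage: the bags together contain {0, 1, 2, 3, 4, 5, 6, 7, 8, 9}, the full vertex set. Edge coverage: each edge of G has both endpoints in at least one bag. Running intersection: for every vertex, the bags containing it form a connected subtree. All three properties hold, so this is a valid tree decomposition of width max|bag| − 1 = 2, and hence tw(G) ≤ 2.

Yes; width 2.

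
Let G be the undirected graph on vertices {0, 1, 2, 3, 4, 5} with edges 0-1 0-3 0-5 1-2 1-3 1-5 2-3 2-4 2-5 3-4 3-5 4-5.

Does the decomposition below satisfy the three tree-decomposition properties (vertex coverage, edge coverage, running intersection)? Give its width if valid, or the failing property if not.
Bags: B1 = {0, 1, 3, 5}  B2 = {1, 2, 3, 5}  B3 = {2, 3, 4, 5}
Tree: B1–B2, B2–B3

Yes; width 3.

Every vertex of G appears in some bag (union = {0, 1, 2, 3, 4, 5}); every edge is covered by a bag; and for each vertex v the set of bags containing v is connected in the bag tree. The decomposition is therefore valid. The largest bag has 4 vertices, so the width is 3.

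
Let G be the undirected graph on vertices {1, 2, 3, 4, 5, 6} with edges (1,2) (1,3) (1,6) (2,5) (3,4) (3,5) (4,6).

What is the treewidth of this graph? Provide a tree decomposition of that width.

Treewidth 2.
One optimal decomposition is:
Bags: B1 = {3, 4, 6}  B2 = {1, 3, 6}  B3 = {1, 3, 5}  B4 = {1, 2, 5}
Tree: B1–B2, B2–B3, B3–B4

Every bag has size at most 3, so the width is 3 − 1 = 2 and tw(G) ≤ 2. Since 4–6–1–3–4 is a cycle in G, G is not acyclic. Forests are exactly the graphs of treewidth ≤ 1, so tw(G) ≥ 2. Hence tw(G) = 2 exactly.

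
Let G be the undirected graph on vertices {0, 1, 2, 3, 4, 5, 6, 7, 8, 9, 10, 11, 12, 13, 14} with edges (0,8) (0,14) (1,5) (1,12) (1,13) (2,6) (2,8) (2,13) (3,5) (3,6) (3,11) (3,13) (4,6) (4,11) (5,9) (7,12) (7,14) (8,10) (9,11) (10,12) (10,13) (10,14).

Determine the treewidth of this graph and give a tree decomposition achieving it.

Treewidth 3.
Bags: B1 = {0, 7, 8, 14}  B2 = {7, 8, 10, 14}  B3 = {7, 8, 10, 12}  B4 = {2, 8, 10, 12}  B5 = {2, 10, 12, 13}  B6 = {1, 2, 12, 13}  B7 = {1, 2, 6, 13}  B8 = {1, 3, 6, 13}  B9 = {1, 3, 5, 6}  B10 = {3, 4, 5, 6}  B11 = {3, 4, 5, 11}  B12 = {4, 5, 9, 11}
Tree: B1–B2, B2–B3, B3–B4, B4–B5, B5–B6, B6–B7, B7–B8, B8–B9, B9–B10, B10–B11, B11–B12

The largest bag has 4 vertices, giving width 3; this decomposition certifies tw(G) ≤ 3. For the lower bound: the 4 vertex sets {0,7,14}, {8}, {10}, {1,2,12,13} are disjoint, each induces a connected subgraph, and every pair is joined by at least one edge of G. Contracting each set to a single vertex therefore yields K_{4} as a minor, and since treewidth is minor-monotone, tw(G) ≥ tw(K_{4}) = 3. Combining the bounds, tw(G) = 3.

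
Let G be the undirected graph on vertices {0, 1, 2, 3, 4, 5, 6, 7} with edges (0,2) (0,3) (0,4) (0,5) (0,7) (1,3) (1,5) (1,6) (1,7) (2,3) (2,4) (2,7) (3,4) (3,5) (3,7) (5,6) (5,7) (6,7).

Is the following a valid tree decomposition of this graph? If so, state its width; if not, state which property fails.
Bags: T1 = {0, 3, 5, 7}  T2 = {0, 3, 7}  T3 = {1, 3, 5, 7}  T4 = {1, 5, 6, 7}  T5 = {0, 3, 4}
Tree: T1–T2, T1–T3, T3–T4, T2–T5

No — vertex 2 appears in no bag.

A tree decomposition must satisfy three properties: every vertex lies in some bag; for every edge, both endpoints lie together in some bag; and for every vertex, the bags containing it form a connected subtree. Here vertex 2 appears in no bag, so the decomposition is invalid.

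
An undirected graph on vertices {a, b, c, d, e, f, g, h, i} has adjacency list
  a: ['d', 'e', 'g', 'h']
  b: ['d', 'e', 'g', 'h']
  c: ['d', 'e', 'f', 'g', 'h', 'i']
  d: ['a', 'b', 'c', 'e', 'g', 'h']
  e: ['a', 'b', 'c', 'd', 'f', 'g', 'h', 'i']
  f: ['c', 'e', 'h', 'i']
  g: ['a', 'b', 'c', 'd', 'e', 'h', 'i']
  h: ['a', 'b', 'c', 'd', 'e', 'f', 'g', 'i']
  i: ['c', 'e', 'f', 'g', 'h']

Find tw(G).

A width-4 tree decomposition is:
Bags: B1 = {b, d, e, g, h}  B2 = {a, d, e, g, h}  B3 = {c, d, e, g, h}  B4 = {c, e, g, h, i}  B5 = {c, e, f, h, i}
Tree: B1–B2, B1–B3, B3–B4, B4–B5
Every bag has size at most 5, so the width is 5 − 1 = 4 and tw(G) ≤ 4. On the other hand G contains the 5-clique {c, d, e, g, h}. A clique must lie in a single bag of any decomposition, so no decomposition can have width below 4. The upper and lower bounds meet at 4, so that is the treewidth.

4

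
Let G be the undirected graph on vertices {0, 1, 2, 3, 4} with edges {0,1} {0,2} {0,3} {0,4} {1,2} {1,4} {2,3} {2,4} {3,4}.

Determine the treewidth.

A width-3 tree decomposition is:
Bags: B1 = {0, 2, 3, 4}  B2 = {0, 1, 2, 4}
Tree: B1–B2
Every bag has size at most 4, so the width is 4 − 1 = 3 and tw(G) ≤ 3. On the other hand G contains the 4-clique {0, 1, 2, 4}. A clique must lie in a single bag of any decomposition, so no decomposition can have width below 3. The upper and lower bounds meet at 3, so that is the treewidth.

3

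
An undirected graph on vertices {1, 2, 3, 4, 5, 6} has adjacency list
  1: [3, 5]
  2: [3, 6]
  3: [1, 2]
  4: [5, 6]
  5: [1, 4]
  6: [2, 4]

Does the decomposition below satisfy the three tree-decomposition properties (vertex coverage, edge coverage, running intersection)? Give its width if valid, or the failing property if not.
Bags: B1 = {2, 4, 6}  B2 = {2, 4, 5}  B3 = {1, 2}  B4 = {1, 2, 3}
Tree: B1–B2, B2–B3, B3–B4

A tree decomposition must satisfy three properties: every vertex lies in some bag; for every edge, both endpoints lie together in some bag; and for every vertex, the bags containing it form a connected subtree. Here edge (5,1) lies in no bag, so the decomposition is invalid.

No — edge (5,1) lies in no bag.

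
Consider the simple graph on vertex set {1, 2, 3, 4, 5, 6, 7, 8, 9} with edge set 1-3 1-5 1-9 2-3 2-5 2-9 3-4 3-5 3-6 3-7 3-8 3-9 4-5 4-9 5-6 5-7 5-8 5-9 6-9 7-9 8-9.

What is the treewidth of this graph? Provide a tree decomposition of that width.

Treewidth 3.
One such decomposition:
Bags: B1 = {1, 3, 5, 9}  B2 = {3, 5, 8, 9}  B3 = {3, 5, 6, 9}  B4 = {2, 3, 5, 9}  B5 = {3, 4, 5, 9}  B6 = {3, 5, 7, 9}
Tree: B1–B2, B1–B3, B2–B4, B2–B5, B5–B6

Each bag holds 4 vertices, so the decomposition has width 3, which upper-bounds the treewidth. Conversely, {1, 3, 5, 9} is a clique of size 4, and the vertices of any clique must share a bag in every tree decomposition; so some bag has ≥ 4 vertices and tw(G) ≥ 3. Therefore the treewidth is 3.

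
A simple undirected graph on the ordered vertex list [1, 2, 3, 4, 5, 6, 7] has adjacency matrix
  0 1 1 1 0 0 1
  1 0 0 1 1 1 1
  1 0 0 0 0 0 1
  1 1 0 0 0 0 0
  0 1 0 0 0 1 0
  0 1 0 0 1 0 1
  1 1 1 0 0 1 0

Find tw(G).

2

A width-2 tree decomposition is:
Bags: B1 = {1, 3, 7}  B2 = {1, 2, 7}  B3 = {1, 2, 4}  B4 = {2, 6, 7}  B5 = {2, 5, 6}
Tree: B1–B2, B2–B3, B2–B4, B4–B5
Each bag holds 3 vertices, so the decomposition has width 2, which upper-bounds the treewidth. On the other hand G contains the 3-clique {1, 2, 4}. A clique must lie in a single bag of any decomposition, so no decomposition can have width below 2. Hence tw(G) = 2 exactly.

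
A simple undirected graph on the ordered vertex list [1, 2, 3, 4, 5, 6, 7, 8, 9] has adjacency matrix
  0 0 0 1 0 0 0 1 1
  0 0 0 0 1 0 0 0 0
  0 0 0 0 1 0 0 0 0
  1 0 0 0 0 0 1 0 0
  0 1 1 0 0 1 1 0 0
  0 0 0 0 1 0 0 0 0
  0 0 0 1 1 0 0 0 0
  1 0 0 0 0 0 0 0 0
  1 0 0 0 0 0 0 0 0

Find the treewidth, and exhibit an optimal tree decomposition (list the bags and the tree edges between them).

The largest bag has 2 vertices, giving width 1; this decomposition certifies tw(G) ≤ 1. Since G has at least one edge (e.g. 6–5), it is not an edgeless graph, so tw(G) ≥ 1. Combining the bounds, tw(G) = 1.

Treewidth 1.
One such decomposition:
Bags: B1 = {5, 6}  B2 = {2, 5}  B3 = {5, 7}  B4 = {3, 5}  B5 = {4, 7}  B6 = {1, 4}  B7 = {1, 9}  B8 = {1, 8}
Tree: B1–B2, B1–B3, B3–B4, B3–B5, B5–B6, B6–B7, B7–B8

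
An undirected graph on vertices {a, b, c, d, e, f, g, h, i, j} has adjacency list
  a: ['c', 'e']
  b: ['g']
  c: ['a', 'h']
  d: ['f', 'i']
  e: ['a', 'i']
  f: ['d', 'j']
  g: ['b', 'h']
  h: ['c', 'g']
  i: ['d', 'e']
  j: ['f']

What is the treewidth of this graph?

A width-1 tree decomposition is:
Bags: B1 = {f, j}  B2 = {d, f}  B3 = {d, i}  B4 = {e, i}  B5 = {a, e}  B6 = {a, c}  B7 = {c, h}  B8 = {g, h}  B9 = {b, g}
Tree: B1–B2, B2–B3, B3–B4, B4–B5, B5–B6, B6–B7, B7–B8, B8–B9
The largest bag has 2 vertices, giving width 1; this decomposition certifies tw(G) ≤ 1. Any graph with an edge has treewidth ≥ 1, and G has the edge j–f. Therefore the treewidth is 1.

1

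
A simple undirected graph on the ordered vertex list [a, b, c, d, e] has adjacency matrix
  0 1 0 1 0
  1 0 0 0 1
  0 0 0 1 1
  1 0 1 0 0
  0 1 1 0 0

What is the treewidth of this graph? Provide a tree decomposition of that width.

Each bag holds 3 vertices, so the decomposition has width 2, which upper-bounds the treewidth. Since a–d–c–e–b–a is a cycle in G, G is not acyclic. Forests are exactly the graphs of treewidth ≤ 1, so tw(G) ≥ 2. The upper and lower bounds meet at 2, so that is the treewidth.

Treewidth 2.
One optimal decomposition is:
Bags: B1 = {a, c, d}  B2 = {a, c, e}  B3 = {a, b, e}
Tree: B1–B2, B2–B3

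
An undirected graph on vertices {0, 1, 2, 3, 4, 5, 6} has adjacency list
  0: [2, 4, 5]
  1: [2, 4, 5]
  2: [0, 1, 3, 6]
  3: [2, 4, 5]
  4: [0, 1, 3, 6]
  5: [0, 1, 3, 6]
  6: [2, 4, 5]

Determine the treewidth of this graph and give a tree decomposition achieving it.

Treewidth 3.
One such decomposition:
Bags: B1 = {1, 2, 4, 5}  B2 = {2, 3, 4, 5}  B3 = {2, 4, 5, 6}  B4 = {0, 2, 4, 5}
Tree: B1–B2, B2–B3, B3–B4

Each bag holds 4 vertices, so the decomposition has width 3, which upper-bounds the treewidth. For the lower bound: the 4 vertex sets {1,5}, {2,3}, {4}, {6} are disjoint, each induces a connected subgraph, and every pair is joined by at least one edge of G. Contracting each set to a single vertex therefore yields K_{4} as a minor, and since treewidth is minor-monotone, tw(G) ≥ tw(K_{4}) = 3. Therefore the treewidth is 3.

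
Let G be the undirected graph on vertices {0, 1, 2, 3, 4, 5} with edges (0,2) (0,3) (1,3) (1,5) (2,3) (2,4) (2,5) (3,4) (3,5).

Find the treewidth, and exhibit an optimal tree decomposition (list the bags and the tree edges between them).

The largest bag has 3 vertices, giving width 2; this decomposition certifies tw(G) ≤ 2. Conversely, {1, 3, 5} is a clique of size 3, and the vertices of any clique must share a bag in every tree decomposition; so some bag has ≥ 3 vertices and tw(G) ≥ 2. The upper and lower bounds meet at 2, so that is the treewidth.

Treewidth 2.
Bags: B1 = {2, 3, 5}  B2 = {0, 2, 3}  B3 = {2, 3, 4}  B4 = {1, 3, 5}
Tree: B1–B2, B2–B3, B1–B4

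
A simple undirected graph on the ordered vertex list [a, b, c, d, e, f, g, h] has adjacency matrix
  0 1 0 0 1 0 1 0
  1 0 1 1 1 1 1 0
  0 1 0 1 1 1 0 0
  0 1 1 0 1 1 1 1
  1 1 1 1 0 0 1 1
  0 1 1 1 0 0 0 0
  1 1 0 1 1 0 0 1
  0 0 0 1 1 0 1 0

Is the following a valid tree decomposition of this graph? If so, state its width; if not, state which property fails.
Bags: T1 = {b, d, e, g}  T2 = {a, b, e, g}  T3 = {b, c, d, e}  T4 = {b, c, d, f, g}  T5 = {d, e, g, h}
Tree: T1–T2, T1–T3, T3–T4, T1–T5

A tree decomposition must satisfy three properties: every vertex lies in some bag; for every edge, both endpoints lie together in some bag; and for every vertex, the bags containing it form a connected subtree. Here bags containing vertex g are not connected in the tree, so the decomposition is invalid.

No — bags containing vertex g are not connected in the tree.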